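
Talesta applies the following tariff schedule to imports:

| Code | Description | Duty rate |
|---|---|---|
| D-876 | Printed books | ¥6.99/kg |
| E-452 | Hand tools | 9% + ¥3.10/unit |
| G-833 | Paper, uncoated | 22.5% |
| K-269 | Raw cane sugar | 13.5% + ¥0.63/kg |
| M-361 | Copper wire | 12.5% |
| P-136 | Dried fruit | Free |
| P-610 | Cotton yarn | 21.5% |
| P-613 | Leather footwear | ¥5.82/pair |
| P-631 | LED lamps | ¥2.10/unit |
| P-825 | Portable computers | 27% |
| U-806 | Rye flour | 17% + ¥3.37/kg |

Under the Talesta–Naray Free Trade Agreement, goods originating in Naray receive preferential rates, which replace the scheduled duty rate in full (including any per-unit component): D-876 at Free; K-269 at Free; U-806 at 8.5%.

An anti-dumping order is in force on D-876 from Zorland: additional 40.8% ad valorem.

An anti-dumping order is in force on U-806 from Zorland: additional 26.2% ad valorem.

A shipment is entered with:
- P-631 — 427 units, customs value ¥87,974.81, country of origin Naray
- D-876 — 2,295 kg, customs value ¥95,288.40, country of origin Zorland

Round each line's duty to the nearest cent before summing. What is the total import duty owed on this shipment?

¥55,816.42

Line 1 (P-631, Naray, 427 units, ¥87,974.81):
Base rate for P-631 is ¥2.10/unit.
Origin Naray is the FTA partner but P-631 is not on the preference list; base rate stands.
Duty = 427 × ¥2.10 = ¥896.70.
Line 2 (D-876, Zorland, 2,295 kg, ¥95,288.40):
Base rate for D-876 is ¥6.99/kg.
D-876 has an FTA preferential rate, but origin Zorland is not Naray; base rate stands.
Additional duty on D-876 from Zorland: +40.8% ad valorem. Applied ad valorem rate = 40.8%.
Duty = ¥95,288.40 × 40.8% + 2,295 × ¥6.99 = ¥54,919.72.
Total = ¥896.70 + ¥54,919.72 = ¥55,816.42.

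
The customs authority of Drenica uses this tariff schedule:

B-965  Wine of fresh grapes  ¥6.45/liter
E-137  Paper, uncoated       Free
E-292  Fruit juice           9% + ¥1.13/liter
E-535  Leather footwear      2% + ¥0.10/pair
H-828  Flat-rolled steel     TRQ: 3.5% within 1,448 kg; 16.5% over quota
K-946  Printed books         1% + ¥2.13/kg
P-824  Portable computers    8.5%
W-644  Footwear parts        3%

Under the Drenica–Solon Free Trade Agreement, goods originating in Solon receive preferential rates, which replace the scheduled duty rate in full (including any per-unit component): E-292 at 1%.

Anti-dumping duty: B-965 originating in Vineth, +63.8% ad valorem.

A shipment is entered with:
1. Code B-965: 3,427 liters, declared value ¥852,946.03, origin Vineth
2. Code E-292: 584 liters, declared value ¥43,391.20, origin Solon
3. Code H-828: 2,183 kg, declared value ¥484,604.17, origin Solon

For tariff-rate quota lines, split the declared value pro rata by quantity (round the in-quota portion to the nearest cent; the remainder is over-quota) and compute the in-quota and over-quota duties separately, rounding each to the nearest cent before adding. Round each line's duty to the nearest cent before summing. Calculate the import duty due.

Line 1 (B-965, Vineth, 3,427 liters, ¥852,946.03):
Base rate for B-965 is ¥6.45/liter.
Additional duty on B-965 from Vineth: +63.8% ad valorem. Applied ad valorem rate = 63.8%.
Duty = ¥852,946.03 × 63.8% + 3,427 × ¥6.45 = ¥566,283.72.
Line 2 (E-292, Solon, 584 liters, ¥43,391.20):
Base rate for E-292 is 9% + ¥1.13/liter.
Origin Solon qualifies under the Drenica–Solon agreement and E-292 is covered: preferential rate 1% applies instead.
Duty = ¥43,391.20 × 1% = ¥433.91.
Line 3 (H-828, Solon, 2,183 kg, ¥484,604.17):
Code H-828 is under a tariff-rate quota (threshold 1,448 kg). In-quota: 1,448 kg at 3.5%; over-quota: 735 kg at 16.5%.
Pro-rata value split: in-quota = ¥484,604.17 × 1,448/2,183 = ¥321,441.52; over-quota = ¥484,604.17 − ¥321,441.52 = ¥163,162.65.
In-quota duty = ¥321,441.52 × 3.5% = ¥11,250.45. Over-quota duty = ¥163,162.65 × 16.5% = ¥26,921.84.
Line duty = ¥11,250.45 + ¥26,921.84 = ¥38,172.29.
Total = ¥566,283.72 + ¥433.91 + ¥38,172.29 = ¥604,889.92.

¥604,889.92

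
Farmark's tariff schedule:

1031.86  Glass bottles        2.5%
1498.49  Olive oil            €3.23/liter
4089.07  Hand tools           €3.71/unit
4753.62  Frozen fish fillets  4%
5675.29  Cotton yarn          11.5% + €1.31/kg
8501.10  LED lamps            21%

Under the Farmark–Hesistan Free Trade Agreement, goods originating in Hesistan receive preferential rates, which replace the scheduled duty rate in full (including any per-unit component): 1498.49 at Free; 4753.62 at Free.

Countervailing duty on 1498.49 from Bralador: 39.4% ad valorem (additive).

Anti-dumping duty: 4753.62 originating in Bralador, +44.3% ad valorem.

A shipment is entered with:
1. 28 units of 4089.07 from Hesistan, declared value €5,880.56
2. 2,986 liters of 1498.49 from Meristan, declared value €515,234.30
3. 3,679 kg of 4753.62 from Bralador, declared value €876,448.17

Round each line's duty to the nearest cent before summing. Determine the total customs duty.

Line 1 (4089.07, Hesistan, 28 units, €5,880.56):
Base rate for 4089.07 is €3.71/unit.
Origin Hesistan is the FTA partner but 4089.07 is not on the preference list; base rate stands.
Duty = 28 × €3.71 = €103.88.
Line 2 (1498.49, Meristan, 2,986 liters, €515,234.30):
Base rate for 1498.49 is €3.23/liter.
1498.49 has an FTA preferential rate, but origin Meristan is not Hesistan; base rate stands.
The additional-duty order on 1498.49 targets Bralador, not Meristan; it does not apply.
Duty = 2,986 × €3.23 = €9,644.78.
Line 3 (4753.62, Bralador, 3,679 kg, €876,448.17):
Base rate for 4753.62 is 4%.
4753.62 has an FTA preferential rate, but origin Bralador is not Hesistan; base rate stands.
Additional duty on 4753.62 from Bralador: +44.3%. Applied ad valorem rate: 4% + 44.3% = 48.3%.
Duty = €876,448.17 × 48.3% = €423,324.47.
Total = €103.88 + €9,644.78 + €423,324.47 = €433,073.13.

€433,073.13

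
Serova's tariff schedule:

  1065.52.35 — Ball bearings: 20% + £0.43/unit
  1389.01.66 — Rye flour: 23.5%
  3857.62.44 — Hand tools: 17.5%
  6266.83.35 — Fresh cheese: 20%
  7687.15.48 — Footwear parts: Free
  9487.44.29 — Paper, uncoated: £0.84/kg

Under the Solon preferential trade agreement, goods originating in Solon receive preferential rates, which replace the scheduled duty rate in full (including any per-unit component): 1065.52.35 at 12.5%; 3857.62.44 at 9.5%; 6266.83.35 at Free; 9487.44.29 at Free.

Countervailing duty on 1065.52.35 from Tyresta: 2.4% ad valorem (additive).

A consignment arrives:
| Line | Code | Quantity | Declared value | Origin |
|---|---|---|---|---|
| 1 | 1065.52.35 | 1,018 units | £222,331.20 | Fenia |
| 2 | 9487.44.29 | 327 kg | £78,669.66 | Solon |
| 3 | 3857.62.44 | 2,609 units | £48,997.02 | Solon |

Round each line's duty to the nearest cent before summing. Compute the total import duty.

£49,558.70

Line 1 (1065.52.35, Fenia, 1,018 units, £222,331.20):
Base rate for 1065.52.35 is 20% + £0.43/unit.
1065.52.35 has an FTA preferential rate, but origin Fenia is not Solon; base rate stands.
The additional-duty order on 1065.52.35 targets Tyresta, not Fenia; it does not apply.
Duty = £222,331.20 × 20% + 1,018 × £0.43 = £44,903.98.
Line 2 (9487.44.29, Solon, 327 kg, £78,669.66):
Base rate for 9487.44.29 is £0.84/kg.
Origin Solon qualifies under the Serova–Solon agreement and 9487.44.29 is covered: preferential rate Free applies instead.
Duty = £78,669.66 × 0% = £0.00.
Line 3 (3857.62.44, Solon, 2,609 units, £48,997.02):
Base rate for 3857.62.44 is 17.5%.
Origin Solon qualifies under the Serova–Solon agreement and 3857.62.44 is covered: preferential rate 9.5% applies instead.
Duty = £48,997.02 × 9.5% = £4,654.72.
Total = £44,903.98 + £0.00 + £4,654.72 = £49,558.70.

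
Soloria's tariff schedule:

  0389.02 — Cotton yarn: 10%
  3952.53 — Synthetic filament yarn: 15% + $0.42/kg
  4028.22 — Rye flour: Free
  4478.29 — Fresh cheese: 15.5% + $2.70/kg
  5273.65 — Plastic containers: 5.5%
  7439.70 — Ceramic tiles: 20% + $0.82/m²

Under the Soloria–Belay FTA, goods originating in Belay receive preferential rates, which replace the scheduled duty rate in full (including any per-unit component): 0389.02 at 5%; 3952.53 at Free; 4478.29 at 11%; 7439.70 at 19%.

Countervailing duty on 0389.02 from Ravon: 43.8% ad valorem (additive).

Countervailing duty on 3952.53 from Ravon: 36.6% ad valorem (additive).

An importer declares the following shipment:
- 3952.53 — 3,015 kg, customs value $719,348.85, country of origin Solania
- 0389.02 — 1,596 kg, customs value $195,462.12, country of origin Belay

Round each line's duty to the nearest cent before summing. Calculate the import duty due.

Line 1 (3952.53, Solania, 3,015 kg, $719,348.85):
Base rate for 3952.53 is 15% + $0.42/kg.
3952.53 has an FTA preferential rate, but origin Solania is not Belay; base rate stands.
The additional-duty order on 3952.53 targets Ravon, not Solania; it does not apply.
Duty = $719,348.85 × 15% + 3,015 × $0.42 = $109,168.63.
Line 2 (0389.02, Belay, 1,596 kg, $195,462.12):
Base rate for 0389.02 is 10%.
Origin Belay qualifies under the Soloria–Belay agreement and 0389.02 is covered: preferential rate 5% applies instead.
The additional-duty order on 0389.02 targets Ravon, not Belay; it does not apply.
Duty = $195,462.12 × 5% = $9,773.11.
Total = $109,168.63 + $9,773.11 = $118,941.74.

$118,941.74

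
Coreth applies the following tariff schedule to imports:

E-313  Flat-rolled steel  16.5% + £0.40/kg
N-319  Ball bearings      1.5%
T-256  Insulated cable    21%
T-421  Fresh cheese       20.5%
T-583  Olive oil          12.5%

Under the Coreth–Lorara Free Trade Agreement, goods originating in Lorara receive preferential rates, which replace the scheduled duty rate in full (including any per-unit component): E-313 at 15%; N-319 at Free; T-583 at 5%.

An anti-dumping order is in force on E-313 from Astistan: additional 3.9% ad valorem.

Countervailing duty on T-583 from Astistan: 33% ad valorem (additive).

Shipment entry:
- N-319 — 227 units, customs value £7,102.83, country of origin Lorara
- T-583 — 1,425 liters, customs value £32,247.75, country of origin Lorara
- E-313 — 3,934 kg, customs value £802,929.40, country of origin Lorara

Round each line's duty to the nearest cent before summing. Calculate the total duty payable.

£122,051.80

Line 1 (N-319, Lorara, 227 units, £7,102.83):
Base rate for N-319 is 1.5%.
Origin Lorara qualifies under the Coreth–Lorara agreement and N-319 is covered: preferential rate Free applies instead.
Duty = £7,102.83 × 0% = £0.00.
Line 2 (T-583, Lorara, 1,425 liters, £32,247.75):
Base rate for T-583 is 12.5%.
Origin Lorara qualifies under the Coreth–Lorara agreement and T-583 is covered: preferential rate 5% applies instead.
The additional-duty order on T-583 targets Astistan, not Lorara; it does not apply.
Duty = £32,247.75 × 5% = £1,612.39.
Line 3 (E-313, Lorara, 3,934 kg, £802,929.40):
Base rate for E-313 is 16.5% + £0.40/kg.
Origin Lorara qualifies under the Coreth–Lorara agreement and E-313 is covered: preferential rate 15% applies instead.
The additional-duty order on E-313 targets Astistan, not Lorara; it does not apply.
Duty = £802,929.40 × 15% = £120,439.41.
Total = £0.00 + £1,612.39 + £120,439.41 = £122,051.80.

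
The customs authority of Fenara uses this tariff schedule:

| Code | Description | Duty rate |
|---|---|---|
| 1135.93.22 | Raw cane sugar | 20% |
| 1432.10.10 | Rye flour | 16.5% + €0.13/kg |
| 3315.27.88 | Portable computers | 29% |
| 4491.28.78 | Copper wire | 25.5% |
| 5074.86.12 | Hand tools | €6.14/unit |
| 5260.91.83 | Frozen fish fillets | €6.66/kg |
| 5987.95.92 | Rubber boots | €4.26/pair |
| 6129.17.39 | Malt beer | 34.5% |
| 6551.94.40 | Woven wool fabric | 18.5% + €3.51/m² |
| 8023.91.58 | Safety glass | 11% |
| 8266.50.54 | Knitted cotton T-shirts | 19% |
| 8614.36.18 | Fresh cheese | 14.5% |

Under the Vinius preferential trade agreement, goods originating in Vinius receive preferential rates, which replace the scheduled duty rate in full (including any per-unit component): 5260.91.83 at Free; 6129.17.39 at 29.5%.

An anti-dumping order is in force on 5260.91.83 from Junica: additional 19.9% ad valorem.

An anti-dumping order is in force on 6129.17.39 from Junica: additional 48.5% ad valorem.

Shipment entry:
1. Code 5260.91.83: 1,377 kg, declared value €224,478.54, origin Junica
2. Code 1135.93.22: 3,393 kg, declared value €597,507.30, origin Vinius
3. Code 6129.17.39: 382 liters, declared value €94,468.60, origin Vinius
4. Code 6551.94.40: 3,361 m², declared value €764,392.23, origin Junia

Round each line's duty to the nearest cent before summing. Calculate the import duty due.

Line 1 (5260.91.83, Junica, 1,377 kg, €224,478.54):
Base rate for 5260.91.83 is €6.66/kg.
5260.91.83 has an FTA preferential rate, but origin Junica is not Vinius; base rate stands.
Additional duty on 5260.91.83 from Junica: +19.9% ad valorem. Applied ad valorem rate = 19.9%.
Duty = €224,478.54 × 19.9% + 1,377 × €6.66 = €53,842.05.
Line 2 (1135.93.22, Vinius, 3,393 kg, €597,507.30):
Base rate for 1135.93.22 is 20%.
Origin Vinius is the FTA partner but 1135.93.22 is not on the preference list; base rate stands.
Duty = €597,507.30 × 20% = €119,501.46.
Line 3 (6129.17.39, Vinius, 382 liters, €94,468.60):
Base rate for 6129.17.39 is 34.5%.
Origin Vinius qualifies under the Fenara–Vinius agreement and 6129.17.39 is covered: preferential rate 29.5% applies instead.
The additional-duty order on 6129.17.39 targets Junica, not Vinius; it does not apply.
Duty = €94,468.60 × 29.5% = €27,868.24.
Line 4 (6551.94.40, Junia, 3,361 m², €764,392.23):
Base rate for 6551.94.40 is 18.5% + €3.51/m².
Duty = €764,392.23 × 18.5% + 3,361 × €3.51 = €153,209.67.
Total = €53,842.05 + €119,501.46 + €27,868.24 + €153,209.67 = €354,421.42.

€354,421.42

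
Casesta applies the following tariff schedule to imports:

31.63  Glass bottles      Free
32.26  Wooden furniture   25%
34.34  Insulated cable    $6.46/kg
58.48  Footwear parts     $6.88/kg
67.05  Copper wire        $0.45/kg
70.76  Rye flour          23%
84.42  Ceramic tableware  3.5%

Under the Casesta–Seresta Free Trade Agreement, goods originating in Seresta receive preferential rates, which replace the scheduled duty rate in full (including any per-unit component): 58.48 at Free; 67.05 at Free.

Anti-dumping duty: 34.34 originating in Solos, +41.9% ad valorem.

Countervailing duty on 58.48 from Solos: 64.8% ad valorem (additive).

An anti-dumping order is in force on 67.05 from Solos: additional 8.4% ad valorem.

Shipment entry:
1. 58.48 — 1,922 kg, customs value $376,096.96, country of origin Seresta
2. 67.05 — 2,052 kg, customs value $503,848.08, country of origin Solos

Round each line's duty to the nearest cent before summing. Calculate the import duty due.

$43,246.64

Line 1 (58.48, Seresta, 1,922 kg, $376,096.96):
Base rate for 58.48 is $6.88/kg.
Origin Seresta qualifies under the Casesta–Seresta agreement and 58.48 is covered: preferential rate Free applies instead.
The additional-duty order on 58.48 targets Solos, not Seresta; it does not apply.
Duty = $376,096.96 × 0% = $0.00.
Line 2 (67.05, Solos, 2,052 kg, $503,848.08):
Base rate for 67.05 is $0.45/kg.
67.05 has an FTA preferential rate, but origin Solos is not Seresta; base rate stands.
Additional duty on 67.05 from Solos: +8.4% ad valorem. Applied ad valorem rate = 8.4%.
Duty = $503,848.08 × 8.4% + 2,052 × $0.45 = $43,246.64.
Total = $0.00 + $43,246.64 = $43,246.64.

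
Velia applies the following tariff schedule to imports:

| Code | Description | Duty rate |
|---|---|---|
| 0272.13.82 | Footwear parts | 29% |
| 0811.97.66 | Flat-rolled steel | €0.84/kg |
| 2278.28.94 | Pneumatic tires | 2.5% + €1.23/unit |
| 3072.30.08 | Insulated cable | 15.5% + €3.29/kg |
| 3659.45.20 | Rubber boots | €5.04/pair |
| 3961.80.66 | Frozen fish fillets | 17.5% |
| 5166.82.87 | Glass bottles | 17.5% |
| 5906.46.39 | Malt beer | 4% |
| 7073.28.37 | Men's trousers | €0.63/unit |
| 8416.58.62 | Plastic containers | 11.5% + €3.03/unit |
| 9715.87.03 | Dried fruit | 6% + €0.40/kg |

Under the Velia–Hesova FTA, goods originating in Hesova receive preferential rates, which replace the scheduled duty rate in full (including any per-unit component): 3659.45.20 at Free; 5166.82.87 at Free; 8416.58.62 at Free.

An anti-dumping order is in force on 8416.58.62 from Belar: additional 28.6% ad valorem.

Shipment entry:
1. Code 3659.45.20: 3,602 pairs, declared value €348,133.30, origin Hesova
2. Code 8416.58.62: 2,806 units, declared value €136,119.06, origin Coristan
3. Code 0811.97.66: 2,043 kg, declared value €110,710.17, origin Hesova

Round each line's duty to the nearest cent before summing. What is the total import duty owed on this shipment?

€25,871.99

Line 1 (3659.45.20, Hesova, 3,602 pairs, €348,133.30):
Base rate for 3659.45.20 is €5.04/pair.
Origin Hesova qualifies under the Velia–Hesova agreement and 3659.45.20 is covered: preferential rate Free applies instead.
Duty = €348,133.30 × 0% = €0.00.
Line 2 (8416.58.62, Coristan, 2,806 units, €136,119.06):
Base rate for 8416.58.62 is 11.5% + €3.03/unit.
8416.58.62 has an FTA preferential rate, but origin Coristan is not Hesova; base rate stands.
The additional-duty order on 8416.58.62 targets Belar, not Coristan; it does not apply.
Duty = €136,119.06 × 11.5% + 2,806 × €3.03 = €24,155.87.
Line 3 (0811.97.66, Hesova, 2,043 kg, €110,710.17):
Base rate for 0811.97.66 is €0.84/kg.
Origin Hesova is the FTA partner but 0811.97.66 is not on the preference list; base rate stands.
Duty = 2,043 × €0.84 = €1,716.12.
Total = €0.00 + €24,155.87 + €1,716.12 = €25,871.99.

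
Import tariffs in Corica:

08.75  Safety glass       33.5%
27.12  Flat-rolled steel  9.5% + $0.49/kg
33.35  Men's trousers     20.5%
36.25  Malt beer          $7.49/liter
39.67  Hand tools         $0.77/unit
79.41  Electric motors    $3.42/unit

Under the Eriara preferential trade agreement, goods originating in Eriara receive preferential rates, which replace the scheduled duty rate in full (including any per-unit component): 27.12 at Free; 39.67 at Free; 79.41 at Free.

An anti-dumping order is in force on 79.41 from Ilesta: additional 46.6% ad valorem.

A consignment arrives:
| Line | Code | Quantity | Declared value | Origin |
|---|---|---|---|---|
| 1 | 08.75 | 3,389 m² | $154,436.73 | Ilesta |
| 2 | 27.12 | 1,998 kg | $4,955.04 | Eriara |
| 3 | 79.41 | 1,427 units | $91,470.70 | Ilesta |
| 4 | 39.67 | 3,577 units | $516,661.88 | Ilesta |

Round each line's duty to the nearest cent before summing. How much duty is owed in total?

$101,996.28

Line 1 (08.75, Ilesta, 3,389 m², $154,436.73):
Base rate for 08.75 is 33.5%.
Duty = $154,436.73 × 33.5% = $51,736.30.
Line 2 (27.12, Eriara, 1,998 kg, $4,955.04):
Base rate for 27.12 is 9.5% + $0.49/kg.
Origin Eriara qualifies under the Corica–Eriara agreement and 27.12 is covered: preferential rate Free applies instead.
Duty = $4,955.04 × 0% = $0.00.
Line 3 (79.41, Ilesta, 1,427 units, $91,470.70):
Base rate for 79.41 is $3.42/unit.
79.41 has an FTA preferential rate, but origin Ilesta is not Eriara; base rate stands.
Additional duty on 79.41 from Ilesta: +46.6% ad valorem. Applied ad valorem rate = 46.6%.
Duty = $91,470.70 × 46.6% + 1,427 × $3.42 = $47,505.69.
Line 4 (39.67, Ilesta, 3,577 units, $516,661.88):
Base rate for 39.67 is $0.77/unit.
39.67 has an FTA preferential rate, but origin Ilesta is not Eriara; base rate stands.
Duty = 3,577 × $0.77 = $2,754.29.
Total = $51,736.30 + $0.00 + $47,505.69 + $2,754.29 = $101,996.28.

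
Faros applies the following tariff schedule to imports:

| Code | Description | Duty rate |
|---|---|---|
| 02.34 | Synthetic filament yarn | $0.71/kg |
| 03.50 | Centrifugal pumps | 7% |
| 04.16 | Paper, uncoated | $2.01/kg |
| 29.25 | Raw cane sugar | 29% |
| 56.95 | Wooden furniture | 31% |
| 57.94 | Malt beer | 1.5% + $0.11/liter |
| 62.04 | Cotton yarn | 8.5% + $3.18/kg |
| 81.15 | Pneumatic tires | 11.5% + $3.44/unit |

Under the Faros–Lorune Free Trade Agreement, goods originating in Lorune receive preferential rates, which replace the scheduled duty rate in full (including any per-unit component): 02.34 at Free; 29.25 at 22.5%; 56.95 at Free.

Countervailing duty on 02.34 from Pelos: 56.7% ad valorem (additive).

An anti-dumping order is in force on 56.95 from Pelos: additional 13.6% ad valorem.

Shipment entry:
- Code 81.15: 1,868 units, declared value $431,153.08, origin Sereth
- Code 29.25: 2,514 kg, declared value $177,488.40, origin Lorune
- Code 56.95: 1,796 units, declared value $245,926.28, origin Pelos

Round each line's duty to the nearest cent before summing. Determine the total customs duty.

$205,626.53

Line 1 (81.15, Sereth, 1,868 units, $431,153.08):
Base rate for 81.15 is 11.5% + $3.44/unit.
Duty = $431,153.08 × 11.5% + 1,868 × $3.44 = $56,008.52.
Line 2 (29.25, Lorune, 2,514 kg, $177,488.40):
Base rate for 29.25 is 29%.
Origin Lorune qualifies under the Faros–Lorune agreement and 29.25 is covered: preferential rate 22.5% applies instead.
Duty = $177,488.40 × 22.5% = $39,934.89.
Line 3 (56.95, Pelos, 1,796 units, $245,926.28):
Base rate for 56.95 is 31%.
56.95 has an FTA preferential rate, but origin Pelos is not Lorune; base rate stands.
Additional duty on 56.95 from Pelos: +13.6%. Applied ad valorem rate: 31% + 13.6% = 44.6%.
Duty = $245,926.28 × 44.6% = $109,683.12.
Total = $56,008.52 + $39,934.89 + $109,683.12 = $205,626.53.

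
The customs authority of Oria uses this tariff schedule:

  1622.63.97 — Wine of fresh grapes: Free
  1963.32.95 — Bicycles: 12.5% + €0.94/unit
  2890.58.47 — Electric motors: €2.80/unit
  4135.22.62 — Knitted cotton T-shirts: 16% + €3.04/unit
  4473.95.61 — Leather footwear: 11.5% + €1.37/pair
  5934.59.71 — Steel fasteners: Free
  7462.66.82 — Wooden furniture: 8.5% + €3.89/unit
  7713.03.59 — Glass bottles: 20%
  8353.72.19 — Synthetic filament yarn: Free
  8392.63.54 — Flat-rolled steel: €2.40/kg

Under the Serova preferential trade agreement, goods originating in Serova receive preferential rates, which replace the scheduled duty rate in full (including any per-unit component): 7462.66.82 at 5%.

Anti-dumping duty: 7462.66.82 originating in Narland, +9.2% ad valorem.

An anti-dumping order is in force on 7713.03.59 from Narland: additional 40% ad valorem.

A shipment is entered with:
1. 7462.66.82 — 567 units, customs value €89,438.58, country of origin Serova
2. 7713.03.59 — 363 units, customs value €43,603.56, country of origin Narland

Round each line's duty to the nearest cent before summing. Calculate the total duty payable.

Line 1 (7462.66.82, Serova, 567 units, €89,438.58):
Base rate for 7462.66.82 is 8.5% + €3.89/unit.
Origin Serova qualifies under the Oria–Serova agreement and 7462.66.82 is covered: preferential rate 5% applies instead.
The additional-duty order on 7462.66.82 targets Narland, not Serova; it does not apply.
Duty = €89,438.58 × 5% = €4,471.93.
Line 2 (7713.03.59, Narland, 363 units, €43,603.56):
Base rate for 7713.03.59 is 20%.
Additional duty on 7713.03.59 from Narland: +40%. Applied ad valorem rate: 20% + 40% = 60%.
Duty = €43,603.56 × 60% = €26,162.14.
Total = €4,471.93 + €26,162.14 = €30,634.07.

€30,634.07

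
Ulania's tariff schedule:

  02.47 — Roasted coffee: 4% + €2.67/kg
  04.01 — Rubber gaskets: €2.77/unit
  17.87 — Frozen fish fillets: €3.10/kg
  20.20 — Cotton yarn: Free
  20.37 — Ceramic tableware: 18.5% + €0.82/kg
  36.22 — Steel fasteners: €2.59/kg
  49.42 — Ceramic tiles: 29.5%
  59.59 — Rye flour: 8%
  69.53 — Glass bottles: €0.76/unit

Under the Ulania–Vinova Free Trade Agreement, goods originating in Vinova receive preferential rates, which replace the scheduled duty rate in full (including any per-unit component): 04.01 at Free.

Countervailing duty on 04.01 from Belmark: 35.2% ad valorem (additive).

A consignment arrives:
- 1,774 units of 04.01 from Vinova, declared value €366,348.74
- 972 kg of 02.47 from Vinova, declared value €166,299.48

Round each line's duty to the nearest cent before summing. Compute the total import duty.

Line 1 (04.01, Vinova, 1,774 units, €366,348.74):
Base rate for 04.01 is €2.77/unit.
Origin Vinova qualifies under the Ulania–Vinova agreement and 04.01 is covered: preferential rate Free applies instead.
The additional-duty order on 04.01 targets Belmark, not Vinova; it does not apply.
Duty = €366,348.74 × 0% = €0.00.
Line 2 (02.47, Vinova, 972 kg, €166,299.48):
Base rate for 02.47 is 4% + €2.67/kg.
Origin Vinova is the FTA partner but 02.47 is not on the preference list; base rate stands.
Duty = €166,299.48 × 4% + 972 × €2.67 = €9,247.22.
Total = €0.00 + €9,247.22 = €9,247.22.

€9,247.22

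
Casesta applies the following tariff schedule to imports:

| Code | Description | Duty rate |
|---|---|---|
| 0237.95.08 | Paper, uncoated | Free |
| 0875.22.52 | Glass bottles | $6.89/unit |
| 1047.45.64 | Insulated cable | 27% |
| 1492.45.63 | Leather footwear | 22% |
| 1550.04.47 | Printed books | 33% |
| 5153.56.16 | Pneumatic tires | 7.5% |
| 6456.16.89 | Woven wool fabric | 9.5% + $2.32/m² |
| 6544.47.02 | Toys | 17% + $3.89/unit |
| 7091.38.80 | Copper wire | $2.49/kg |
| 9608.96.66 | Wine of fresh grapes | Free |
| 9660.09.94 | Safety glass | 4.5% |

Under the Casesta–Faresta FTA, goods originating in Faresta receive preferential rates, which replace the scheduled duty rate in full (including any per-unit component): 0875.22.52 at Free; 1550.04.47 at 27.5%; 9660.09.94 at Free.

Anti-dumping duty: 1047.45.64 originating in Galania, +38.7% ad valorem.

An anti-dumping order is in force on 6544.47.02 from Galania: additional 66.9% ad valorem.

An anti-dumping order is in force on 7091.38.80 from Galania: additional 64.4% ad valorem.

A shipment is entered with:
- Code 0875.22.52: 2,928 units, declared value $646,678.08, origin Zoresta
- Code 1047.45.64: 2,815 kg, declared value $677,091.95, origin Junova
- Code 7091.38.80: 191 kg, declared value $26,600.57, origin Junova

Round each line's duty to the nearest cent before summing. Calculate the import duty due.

$203,464.34

Line 1 (0875.22.52, Zoresta, 2,928 units, $646,678.08):
Base rate for 0875.22.52 is $6.89/unit.
0875.22.52 has an FTA preferential rate, but origin Zoresta is not Faresta; base rate stands.
Duty = 2,928 × $6.89 = $20,173.92.
Line 2 (1047.45.64, Junova, 2,815 kg, $677,091.95):
Base rate for 1047.45.64 is 27%.
The additional-duty order on 1047.45.64 targets Galania, not Junova; it does not apply.
Duty = $677,091.95 × 27% = $182,814.83.
Line 3 (7091.38.80, Junova, 191 kg, $26,600.57):
Base rate for 7091.38.80 is $2.49/kg.
The additional-duty order on 7091.38.80 targets Galania, not Junova; it does not apply.
Duty = 191 × $2.49 = $475.59.
Total = $20,173.92 + $182,814.83 + $475.59 = $203,464.34.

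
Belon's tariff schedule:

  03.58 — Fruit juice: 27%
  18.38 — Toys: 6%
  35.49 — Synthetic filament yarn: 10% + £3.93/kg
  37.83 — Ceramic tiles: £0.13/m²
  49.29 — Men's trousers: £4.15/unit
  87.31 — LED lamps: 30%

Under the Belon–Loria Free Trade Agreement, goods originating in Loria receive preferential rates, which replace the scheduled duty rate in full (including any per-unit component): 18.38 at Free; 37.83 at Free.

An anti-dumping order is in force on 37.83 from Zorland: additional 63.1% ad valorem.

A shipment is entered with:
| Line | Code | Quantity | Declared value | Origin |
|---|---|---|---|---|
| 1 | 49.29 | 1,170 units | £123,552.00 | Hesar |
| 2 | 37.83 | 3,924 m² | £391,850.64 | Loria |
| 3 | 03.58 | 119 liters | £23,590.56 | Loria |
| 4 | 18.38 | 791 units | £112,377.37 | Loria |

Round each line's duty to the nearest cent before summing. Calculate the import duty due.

£11,224.95

Line 1 (49.29, Hesar, 1,170 units, £123,552.00):
Base rate for 49.29 is £4.15/unit.
Duty = 1,170 × £4.15 = £4,855.50.
Line 2 (37.83, Loria, 3,924 m², £391,850.64):
Base rate for 37.83 is £0.13/m².
Origin Loria qualifies under the Belon–Loria agreement and 37.83 is covered: preferential rate Free applies instead.
The additional-duty order on 37.83 targets Zorland, not Loria; it does not apply.
Duty = £391,850.64 × 0% = £0.00.
Line 3 (03.58, Loria, 119 liters, £23,590.56):
Base rate for 03.58 is 27%.
Origin Loria is the FTA partner but 03.58 is not on the preference list; base rate stands.
Duty = £23,590.56 × 27% = £6,369.45.
Line 4 (18.38, Loria, 791 units, £112,377.37):
Base rate for 18.38 is 6%.
Origin Loria qualifies under the Belon–Loria agreement and 18.38 is covered: preferential rate Free applies instead.
Duty = £112,377.37 × 0% = £0.00.
Total = £4,855.50 + £0.00 + £6,369.45 + £0.00 = £11,224.95.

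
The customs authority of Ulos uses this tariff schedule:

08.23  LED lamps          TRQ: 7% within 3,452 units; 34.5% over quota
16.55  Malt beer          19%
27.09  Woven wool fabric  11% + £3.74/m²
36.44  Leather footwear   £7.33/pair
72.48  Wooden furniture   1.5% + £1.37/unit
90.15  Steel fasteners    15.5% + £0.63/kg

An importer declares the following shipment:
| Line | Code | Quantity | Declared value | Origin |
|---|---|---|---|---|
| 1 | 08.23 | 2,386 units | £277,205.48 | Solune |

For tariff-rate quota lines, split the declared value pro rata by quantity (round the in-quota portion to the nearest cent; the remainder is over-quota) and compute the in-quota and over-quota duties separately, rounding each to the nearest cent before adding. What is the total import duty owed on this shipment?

Line 1 (08.23, Solune, 2,386 units, £277,205.48):
Code 08.23 is under a tariff-rate quota (threshold 3,452 units). Quantity 2,386 units is within the quota, so the in-quota rate 7% applies to the full value.
Duty = £277,205.48 × 7% = £19,404.38.

£19,404.38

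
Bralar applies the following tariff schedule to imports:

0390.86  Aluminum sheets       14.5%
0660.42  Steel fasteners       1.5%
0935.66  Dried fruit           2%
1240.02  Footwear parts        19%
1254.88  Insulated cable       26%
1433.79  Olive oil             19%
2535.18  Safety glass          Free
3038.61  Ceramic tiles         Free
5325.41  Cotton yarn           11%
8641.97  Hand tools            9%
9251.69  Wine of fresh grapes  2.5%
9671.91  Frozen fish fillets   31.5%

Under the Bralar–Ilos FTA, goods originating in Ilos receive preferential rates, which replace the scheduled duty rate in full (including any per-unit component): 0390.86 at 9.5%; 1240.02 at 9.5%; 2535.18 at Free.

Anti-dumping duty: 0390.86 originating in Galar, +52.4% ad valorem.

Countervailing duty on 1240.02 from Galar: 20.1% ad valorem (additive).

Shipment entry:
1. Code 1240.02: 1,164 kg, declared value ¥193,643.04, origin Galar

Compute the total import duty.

¥75,714.43

Line 1 (1240.02, Galar, 1,164 kg, ¥193,643.04):
Base rate for 1240.02 is 19%.
1240.02 has an FTA preferential rate, but origin Galar is not Ilos; base rate stands.
Additional duty on 1240.02 from Galar: +20.1%. Applied ad valorem rate: 19% + 20.1% = 39.1%.
Duty = ¥193,643.04 × 39.1% = ¥75,714.43.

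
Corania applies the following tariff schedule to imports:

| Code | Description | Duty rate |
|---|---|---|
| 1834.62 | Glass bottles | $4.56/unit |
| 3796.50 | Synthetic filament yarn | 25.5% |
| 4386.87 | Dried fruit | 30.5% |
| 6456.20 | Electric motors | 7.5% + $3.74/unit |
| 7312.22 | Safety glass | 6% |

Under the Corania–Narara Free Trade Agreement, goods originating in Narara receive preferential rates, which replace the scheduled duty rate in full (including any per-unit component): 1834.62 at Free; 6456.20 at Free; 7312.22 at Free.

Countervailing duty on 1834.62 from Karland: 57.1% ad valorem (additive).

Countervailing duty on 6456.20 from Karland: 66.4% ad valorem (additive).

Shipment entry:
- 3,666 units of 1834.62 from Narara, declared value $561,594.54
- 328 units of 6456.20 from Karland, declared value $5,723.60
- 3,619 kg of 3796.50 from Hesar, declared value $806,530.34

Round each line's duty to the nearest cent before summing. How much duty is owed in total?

$211,121.70

Line 1 (1834.62, Narara, 3,666 units, $561,594.54):
Base rate for 1834.62 is $4.56/unit.
Origin Narara qualifies under the Corania–Narara agreement and 1834.62 is covered: preferential rate Free applies instead.
The additional-duty order on 1834.62 targets Karland, not Narara; it does not apply.
Duty = $561,594.54 × 0% = $0.00.
Line 2 (6456.20, Karland, 328 units, $5,723.60):
Base rate for 6456.20 is 7.5% + $3.74/unit.
6456.20 has an FTA preferential rate, but origin Karland is not Narara; base rate stands.
Additional duty on 6456.20 from Karland: +66.4%. Applied ad valorem rate: 7.5% + 66.4% = 73.9%.
Duty = $5,723.60 × 73.9% + 328 × $3.74 = $5,456.46.
Line 3 (3796.50, Hesar, 3,619 kg, $806,530.34):
Base rate for 3796.50 is 25.5%.
Duty = $806,530.34 × 25.5% = $205,665.24.
Total = $0.00 + $5,456.46 + $205,665.24 = $211,121.70.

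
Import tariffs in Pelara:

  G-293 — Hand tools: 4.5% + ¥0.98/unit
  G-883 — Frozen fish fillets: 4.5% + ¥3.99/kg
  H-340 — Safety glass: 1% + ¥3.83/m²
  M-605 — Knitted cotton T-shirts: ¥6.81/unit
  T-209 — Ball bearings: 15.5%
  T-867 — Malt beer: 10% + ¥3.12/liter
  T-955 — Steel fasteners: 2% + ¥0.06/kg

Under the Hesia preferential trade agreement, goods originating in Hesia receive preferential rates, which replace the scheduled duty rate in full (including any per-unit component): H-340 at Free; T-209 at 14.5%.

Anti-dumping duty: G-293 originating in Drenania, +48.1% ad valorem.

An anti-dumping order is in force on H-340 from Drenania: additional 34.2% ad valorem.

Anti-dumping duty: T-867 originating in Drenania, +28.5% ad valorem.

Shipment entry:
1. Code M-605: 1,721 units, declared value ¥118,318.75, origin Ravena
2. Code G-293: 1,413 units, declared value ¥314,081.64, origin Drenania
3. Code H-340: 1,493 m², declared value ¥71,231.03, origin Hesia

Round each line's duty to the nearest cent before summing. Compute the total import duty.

¥178,311.69

Line 1 (M-605, Ravena, 1,721 units, ¥118,318.75):
Base rate for M-605 is ¥6.81/unit.
Duty = 1,721 × ¥6.81 = ¥11,720.01.
Line 2 (G-293, Drenania, 1,413 units, ¥314,081.64):
Base rate for G-293 is 4.5% + ¥0.98/unit.
Additional duty on G-293 from Drenania: +48.1%. Applied ad valorem rate: 4.5% + 48.1% = 52.6%.
Duty = ¥314,081.64 × 52.6% + 1,413 × ¥0.98 = ¥166,591.68.
Line 3 (H-340, Hesia, 1,493 m², ¥71,231.03):
Base rate for H-340 is 1% + ¥3.83/m².
Origin Hesia qualifies under the Pelara–Hesia agreement and H-340 is covered: preferential rate Free applies instead.
The additional-duty order on H-340 targets Drenania, not Hesia; it does not apply.
Duty = ¥71,231.03 × 0% = ¥0.00.
Total = ¥11,720.01 + ¥166,591.68 + ¥0.00 = ¥178,311.69.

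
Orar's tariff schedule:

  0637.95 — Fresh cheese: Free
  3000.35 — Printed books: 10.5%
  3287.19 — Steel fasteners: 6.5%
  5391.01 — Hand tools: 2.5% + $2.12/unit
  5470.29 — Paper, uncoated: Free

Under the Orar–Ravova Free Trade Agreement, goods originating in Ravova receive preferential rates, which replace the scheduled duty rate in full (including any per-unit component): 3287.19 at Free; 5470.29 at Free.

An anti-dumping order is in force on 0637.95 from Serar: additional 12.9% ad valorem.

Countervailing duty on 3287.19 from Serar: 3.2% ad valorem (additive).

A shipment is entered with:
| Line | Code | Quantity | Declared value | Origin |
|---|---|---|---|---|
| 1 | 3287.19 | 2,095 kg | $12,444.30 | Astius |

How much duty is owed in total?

$808.88

Line 1 (3287.19, Astius, 2,095 kg, $12,444.30):
Base rate for 3287.19 is 6.5%.
3287.19 has an FTA preferential rate, but origin Astius is not Ravova; base rate stands.
The additional-duty order on 3287.19 targets Serar, not Astius; it does not apply.
Duty = $12,444.30 × 6.5% = $808.88.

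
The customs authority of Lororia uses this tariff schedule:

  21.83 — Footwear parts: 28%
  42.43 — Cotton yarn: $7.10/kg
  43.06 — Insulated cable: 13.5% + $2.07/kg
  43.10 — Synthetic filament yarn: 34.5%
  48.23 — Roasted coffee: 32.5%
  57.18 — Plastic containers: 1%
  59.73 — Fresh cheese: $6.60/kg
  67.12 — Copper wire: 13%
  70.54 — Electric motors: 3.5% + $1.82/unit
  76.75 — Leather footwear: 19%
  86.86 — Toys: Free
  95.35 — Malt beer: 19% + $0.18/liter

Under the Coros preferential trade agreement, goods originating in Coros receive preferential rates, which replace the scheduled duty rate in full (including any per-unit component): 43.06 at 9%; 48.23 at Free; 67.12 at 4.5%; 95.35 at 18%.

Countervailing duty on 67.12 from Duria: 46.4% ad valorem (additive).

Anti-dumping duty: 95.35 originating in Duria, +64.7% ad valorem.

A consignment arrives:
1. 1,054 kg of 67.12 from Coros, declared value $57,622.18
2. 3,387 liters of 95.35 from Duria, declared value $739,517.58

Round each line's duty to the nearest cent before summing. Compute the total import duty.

$622,178.87

Line 1 (67.12, Coros, 1,054 kg, $57,622.18):
Base rate for 67.12 is 13%.
Origin Coros qualifies under the Lororia–Coros agreement and 67.12 is covered: preferential rate 4.5% applies instead.
The additional-duty order on 67.12 targets Duria, not Coros; it does not apply.
Duty = $57,622.18 × 4.5% = $2,593.00.
Line 2 (95.35, Duria, 3,387 liters, $739,517.58):
Base rate for 95.35 is 19% + $0.18/liter.
95.35 has an FTA preferential rate, but origin Duria is not Coros; base rate stands.
Additional duty on 95.35 from Duria: +64.7%. Applied ad valorem rate: 19% + 64.7% = 83.7%.
Duty = $739,517.58 × 83.7% + 3,387 × $0.18 = $619,585.87.
Total = $2,593.00 + $619,585.87 = $622,178.87.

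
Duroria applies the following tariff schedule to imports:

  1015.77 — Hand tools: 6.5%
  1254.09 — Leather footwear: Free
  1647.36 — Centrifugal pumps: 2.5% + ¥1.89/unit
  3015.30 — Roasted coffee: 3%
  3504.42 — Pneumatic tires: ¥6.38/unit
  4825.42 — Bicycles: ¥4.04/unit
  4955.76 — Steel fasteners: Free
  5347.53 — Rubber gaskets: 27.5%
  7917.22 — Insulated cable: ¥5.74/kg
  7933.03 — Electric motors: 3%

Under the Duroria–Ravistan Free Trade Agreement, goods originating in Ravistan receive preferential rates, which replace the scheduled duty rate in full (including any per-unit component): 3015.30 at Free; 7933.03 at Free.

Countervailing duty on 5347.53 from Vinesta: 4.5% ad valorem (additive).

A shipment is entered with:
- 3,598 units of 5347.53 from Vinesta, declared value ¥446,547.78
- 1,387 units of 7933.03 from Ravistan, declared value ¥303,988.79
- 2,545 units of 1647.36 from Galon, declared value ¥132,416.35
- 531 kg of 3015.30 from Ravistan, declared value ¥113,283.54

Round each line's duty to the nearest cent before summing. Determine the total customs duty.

¥151,015.75

Line 1 (5347.53, Vinesta, 3,598 units, ¥446,547.78):
Base rate for 5347.53 is 27.5%.
Additional duty on 5347.53 from Vinesta: +4.5%. Applied ad valorem rate: 27.5% + 4.5% = 32%.
Duty = ¥446,547.78 × 32% = ¥142,895.29.
Line 2 (7933.03, Ravistan, 1,387 units, ¥303,988.79):
Base rate for 7933.03 is 3%.
Origin Ravistan qualifies under the Duroria–Ravistan agreement and 7933.03 is covered: preferential rate Free applies instead.
Duty = ¥303,988.79 × 0% = ¥0.00.
Line 3 (1647.36, Galon, 2,545 units, ¥132,416.35):
Base rate for 1647.36 is 2.5% + ¥1.89/unit.
Duty = ¥132,416.35 × 2.5% + 2,545 × ¥1.89 = ¥8,120.46.
Line 4 (3015.30, Ravistan, 531 kg, ¥113,283.54):
Base rate for 3015.30 is 3%.
Origin Ravistan qualifies under the Duroria–Ravistan agreement and 3015.30 is covered: preferential rate Free applies instead.
Duty = ¥113,283.54 × 0% = ¥0.00.
Total = ¥142,895.29 + ¥0.00 + ¥8,120.46 + ¥0.00 = ¥151,015.75.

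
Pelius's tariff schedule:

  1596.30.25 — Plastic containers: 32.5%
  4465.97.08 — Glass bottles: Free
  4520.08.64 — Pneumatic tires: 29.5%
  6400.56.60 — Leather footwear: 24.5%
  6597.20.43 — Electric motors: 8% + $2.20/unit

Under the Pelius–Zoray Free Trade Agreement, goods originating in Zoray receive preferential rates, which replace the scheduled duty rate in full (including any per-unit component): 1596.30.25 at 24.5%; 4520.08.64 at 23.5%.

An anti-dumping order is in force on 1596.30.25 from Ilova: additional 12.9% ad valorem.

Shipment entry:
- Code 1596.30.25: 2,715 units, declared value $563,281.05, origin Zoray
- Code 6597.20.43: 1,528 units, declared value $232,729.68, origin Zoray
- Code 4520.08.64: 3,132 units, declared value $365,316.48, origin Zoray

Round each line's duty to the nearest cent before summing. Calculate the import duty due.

$245,833.20

Line 1 (1596.30.25, Zoray, 2,715 units, $563,281.05):
Base rate for 1596.30.25 is 32.5%.
Origin Zoray qualifies under the Pelius–Zoray agreement and 1596.30.25 is covered: preferential rate 24.5% applies instead.
The additional-duty order on 1596.30.25 targets Ilova, not Zoray; it does not apply.
Duty = $563,281.05 × 24.5% = $138,003.86.
Line 2 (6597.20.43, Zoray, 1,528 units, $232,729.68):
Base rate for 6597.20.43 is 8% + $2.20/unit.
Origin Zoray is the FTA partner but 6597.20.43 is not on the preference list; base rate stands.
Duty = $232,729.68 × 8% + 1,528 × $2.20 = $21,979.97.
Line 3 (4520.08.64, Zoray, 3,132 units, $365,316.48):
Base rate for 4520.08.64 is 29.5%.
Origin Zoray qualifies under the Pelius–Zoray agreement and 4520.08.64 is covered: preferential rate 23.5% applies instead.
Duty = $365,316.48 × 23.5% = $85,849.37.
Total = $138,003.86 + $21,979.97 + $85,849.37 = $245,833.20.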